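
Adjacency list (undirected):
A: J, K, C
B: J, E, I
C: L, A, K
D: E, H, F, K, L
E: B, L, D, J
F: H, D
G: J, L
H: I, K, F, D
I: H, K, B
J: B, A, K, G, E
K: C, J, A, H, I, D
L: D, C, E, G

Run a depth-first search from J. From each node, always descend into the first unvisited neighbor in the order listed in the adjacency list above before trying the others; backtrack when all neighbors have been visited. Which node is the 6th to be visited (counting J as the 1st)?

H

Visit J
J → B
B → E
E → L
L → D
D → H
H → I
I → K
K → C
C → A
H → F
L → G

Visit order: J, B, E, L, D, H, I, K, C, A, F, G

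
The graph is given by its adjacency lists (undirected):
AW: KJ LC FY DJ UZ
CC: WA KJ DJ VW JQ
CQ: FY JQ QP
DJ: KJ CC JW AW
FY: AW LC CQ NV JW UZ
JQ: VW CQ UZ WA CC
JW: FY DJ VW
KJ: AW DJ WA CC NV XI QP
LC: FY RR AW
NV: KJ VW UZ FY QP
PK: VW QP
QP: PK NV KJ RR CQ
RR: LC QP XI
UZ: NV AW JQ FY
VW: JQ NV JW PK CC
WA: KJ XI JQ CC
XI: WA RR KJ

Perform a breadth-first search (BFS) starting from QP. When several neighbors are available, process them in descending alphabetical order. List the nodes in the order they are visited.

Visit QP; enqueue RR, PK, NV, KJ, CQ → queue [RR, PK, NV, KJ, CQ]
Visit RR; enqueue XI, LC → queue [PK, NV, KJ, CQ, XI, LC]
Visit PK; enqueue VW → queue [NV, KJ, CQ, XI, LC, VW]
Visit NV; enqueue UZ, FY → queue [KJ, CQ, XI, LC, VW, UZ, FY]
Visit KJ; enqueue WA, DJ, CC, AW → queue [CQ, XI, LC, VW, UZ, FY, WA, DJ, CC, AW]
Visit CQ; enqueue JQ → queue [XI, LC, VW, UZ, FY, WA, DJ, CC, AW, JQ]
Visit XI → queue [LC, VW, UZ, FY, WA, DJ, CC, AW, JQ]
Visit LC → queue [VW, UZ, FY, WA, DJ, CC, AW, JQ]
Visit VW; enqueue JW → queue [UZ, FY, WA, DJ, CC, AW, JQ, JW]
Visit UZ → queue [FY, WA, DJ, CC, AW, JQ, JW]
Visit FY → queue [WA, DJ, CC, AW, JQ, JW]
Visit WA → queue [DJ, CC, AW, JQ, JW]
Visit DJ → queue [CC, AW, JQ, JW]
Visit CC → queue [AW, JQ, JW]
Visit AW → queue [JQ, JW]
Visit JQ → queue [JW]
Visit JW → queue []

QP, RR, PK, NV, KJ, CQ, XI, LC, VW, UZ, FY, WA, DJ, CC, AW, JQ, JW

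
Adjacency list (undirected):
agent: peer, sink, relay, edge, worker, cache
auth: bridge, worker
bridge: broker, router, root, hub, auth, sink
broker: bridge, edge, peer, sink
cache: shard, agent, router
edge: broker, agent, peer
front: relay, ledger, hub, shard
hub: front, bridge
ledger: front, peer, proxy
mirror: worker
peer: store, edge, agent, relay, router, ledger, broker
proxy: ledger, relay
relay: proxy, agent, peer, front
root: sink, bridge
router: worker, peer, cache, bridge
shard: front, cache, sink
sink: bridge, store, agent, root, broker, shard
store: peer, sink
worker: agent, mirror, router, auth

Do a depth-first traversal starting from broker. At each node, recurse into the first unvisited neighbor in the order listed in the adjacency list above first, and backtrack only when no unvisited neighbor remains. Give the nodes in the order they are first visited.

broker, bridge, router, worker, agent, peer, store, sink, root, shard, front, relay, proxy, ledger, hub, cache, edge, mirror, auth

Visit broker
broker → bridge
bridge → router
router → worker
worker → agent
agent → peer
peer → store
store → sink
sink → root
sink → shard
shard → front
front → relay
relay → proxy
proxy → ledger
front → hub
shard → cache
peer → edge
worker → mirror
worker → auth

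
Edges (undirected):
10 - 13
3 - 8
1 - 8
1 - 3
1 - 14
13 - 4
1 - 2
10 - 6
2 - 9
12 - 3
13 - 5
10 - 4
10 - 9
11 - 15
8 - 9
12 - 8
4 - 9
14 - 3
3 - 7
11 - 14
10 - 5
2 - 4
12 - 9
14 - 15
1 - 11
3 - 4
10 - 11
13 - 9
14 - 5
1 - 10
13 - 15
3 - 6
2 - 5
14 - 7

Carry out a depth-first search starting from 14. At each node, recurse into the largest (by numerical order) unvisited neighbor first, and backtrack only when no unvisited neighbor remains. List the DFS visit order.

Visit 14
14 → 15
15 → 13
13 → 10
10 → 11
11 → 1
1 → 8
8 → 12
12 → 9
9 → 4
4 → 3
3 → 7
3 → 6
4 → 2
2 → 5

14, 15, 13, 10, 11, 1, 8, 12, 9, 4, 3, 7, 6, 2, 5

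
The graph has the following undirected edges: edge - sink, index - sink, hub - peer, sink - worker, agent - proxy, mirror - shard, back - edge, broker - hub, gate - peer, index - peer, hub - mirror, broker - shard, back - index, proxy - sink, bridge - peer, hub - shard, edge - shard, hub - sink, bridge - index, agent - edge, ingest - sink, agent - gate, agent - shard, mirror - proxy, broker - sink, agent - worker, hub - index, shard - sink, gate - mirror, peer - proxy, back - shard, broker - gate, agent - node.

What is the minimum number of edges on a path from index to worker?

2

Level 0: index
Level 1: back, bridge, hub, peer, sink
Level 2: broker, edge, gate, ingest, mirror, proxy, shard, worker
Level 3: agent
Level 4: node
worker first appears at level 2.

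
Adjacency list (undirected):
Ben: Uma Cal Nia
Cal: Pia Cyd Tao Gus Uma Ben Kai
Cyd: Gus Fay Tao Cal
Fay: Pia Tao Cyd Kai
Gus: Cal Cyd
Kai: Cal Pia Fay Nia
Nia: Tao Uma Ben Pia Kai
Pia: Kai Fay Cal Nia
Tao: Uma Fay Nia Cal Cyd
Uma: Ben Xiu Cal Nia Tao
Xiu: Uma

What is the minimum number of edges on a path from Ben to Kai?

Level 0: Ben
Level 1: Cal, Nia, Uma
Level 2: Cyd, Gus, Kai, Pia, Tao, Xiu
Level 3: Fay
Kai first appears at level 2.

2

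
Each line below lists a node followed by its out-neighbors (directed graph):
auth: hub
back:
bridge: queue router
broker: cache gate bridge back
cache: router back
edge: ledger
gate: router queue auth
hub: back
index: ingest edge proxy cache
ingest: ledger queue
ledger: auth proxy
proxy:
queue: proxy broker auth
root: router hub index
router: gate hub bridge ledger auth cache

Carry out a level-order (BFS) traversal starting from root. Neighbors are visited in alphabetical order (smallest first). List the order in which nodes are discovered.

Visit root; enqueue hub, index, router → queue [hub, index, router]
Visit hub; enqueue back → queue [index, router, back]
Visit index; enqueue cache, edge, ingest, proxy → queue [router, back, cache, edge, ingest, proxy]
Visit router; enqueue auth, bridge, gate, ledger → queue [back, cache, edge, ingest, proxy, auth, bridge, gate, ledger]
Visit back → queue [cache, edge, ingest, proxy, auth, bridge, gate, ledger]
Visit cache → queue [edge, ingest, proxy, auth, bridge, gate, ledger]
Visit edge → queue [ingest, proxy, auth, bridge, gate, ledger]
Visit ingest; enqueue queue → queue [proxy, auth, bridge, gate, ledger, queue]
Visit proxy → queue [auth, bridge, gate, ledger, queue]
Visit auth → queue [bridge, gate, ledger, queue]
Visit bridge → queue [gate, ledger, queue]
Visit gate → queue [ledger, queue]
Visit ledger → queue [queue]
Visit queue; enqueue broker → queue [broker]
Visit broker → queue []

root hub index router back cache edge ingest proxy auth bridge gate ledger queue broker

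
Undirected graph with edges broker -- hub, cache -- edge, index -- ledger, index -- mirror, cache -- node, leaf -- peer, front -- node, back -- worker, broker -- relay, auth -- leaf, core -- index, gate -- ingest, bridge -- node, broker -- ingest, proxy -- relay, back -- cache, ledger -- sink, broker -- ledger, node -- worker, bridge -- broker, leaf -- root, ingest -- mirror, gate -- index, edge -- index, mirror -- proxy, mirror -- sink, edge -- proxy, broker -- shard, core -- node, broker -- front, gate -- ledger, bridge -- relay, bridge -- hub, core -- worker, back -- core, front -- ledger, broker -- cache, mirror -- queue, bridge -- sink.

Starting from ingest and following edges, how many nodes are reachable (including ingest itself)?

20

BFS from ingest visits: ingest, mirror, gate, broker, sink, queue, proxy, index, ledger, shard, relay, hub, front, cache, bridge, edge, core, node, back, worker
Reachable nodes: 20 of 24 total.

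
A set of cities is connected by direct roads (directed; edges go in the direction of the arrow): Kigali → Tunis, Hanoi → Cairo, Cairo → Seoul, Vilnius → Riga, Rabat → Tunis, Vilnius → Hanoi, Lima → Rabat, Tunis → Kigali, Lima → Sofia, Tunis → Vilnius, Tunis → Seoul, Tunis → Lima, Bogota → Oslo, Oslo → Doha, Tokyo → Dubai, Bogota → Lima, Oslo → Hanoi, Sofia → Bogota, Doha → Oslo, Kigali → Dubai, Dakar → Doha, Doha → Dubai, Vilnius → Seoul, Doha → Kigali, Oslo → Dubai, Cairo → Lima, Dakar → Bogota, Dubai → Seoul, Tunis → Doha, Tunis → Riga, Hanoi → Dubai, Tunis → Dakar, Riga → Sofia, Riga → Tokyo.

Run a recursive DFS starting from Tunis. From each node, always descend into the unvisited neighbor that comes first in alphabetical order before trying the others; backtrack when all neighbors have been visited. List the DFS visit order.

Tunis, Dakar, Bogota, Lima, Rabat, Sofia, Oslo, Doha, Dubai, Seoul, Kigali, Hanoi, Cairo, Riga, Tokyo, Vilnius

Visit Tunis
Tunis → Dakar
Dakar → Bogota
Bogota → Lima
Lima → Rabat
Lima → Sofia
Bogota → Oslo
Oslo → Doha
Doha → Dubai
Dubai → Seoul
Doha → Kigali
Oslo → Hanoi
Hanoi → Cairo
Tunis → Riga
Riga → Tokyo
Tunis → Vilnius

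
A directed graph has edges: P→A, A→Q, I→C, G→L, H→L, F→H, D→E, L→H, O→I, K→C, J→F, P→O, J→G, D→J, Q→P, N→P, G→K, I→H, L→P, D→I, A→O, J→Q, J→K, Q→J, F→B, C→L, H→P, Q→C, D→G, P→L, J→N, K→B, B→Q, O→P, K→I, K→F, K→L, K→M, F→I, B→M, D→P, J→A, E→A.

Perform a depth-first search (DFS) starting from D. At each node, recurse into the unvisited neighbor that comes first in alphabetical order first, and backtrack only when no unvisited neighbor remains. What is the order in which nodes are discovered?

D E A O I C L H P Q J F B M G K N

Visit D
D → E
E → A
A → O
O → I
I → C
C → L
L → H
H → P
A → Q
Q → J
J → F
F → B
B → M
J → G
G → K
J → N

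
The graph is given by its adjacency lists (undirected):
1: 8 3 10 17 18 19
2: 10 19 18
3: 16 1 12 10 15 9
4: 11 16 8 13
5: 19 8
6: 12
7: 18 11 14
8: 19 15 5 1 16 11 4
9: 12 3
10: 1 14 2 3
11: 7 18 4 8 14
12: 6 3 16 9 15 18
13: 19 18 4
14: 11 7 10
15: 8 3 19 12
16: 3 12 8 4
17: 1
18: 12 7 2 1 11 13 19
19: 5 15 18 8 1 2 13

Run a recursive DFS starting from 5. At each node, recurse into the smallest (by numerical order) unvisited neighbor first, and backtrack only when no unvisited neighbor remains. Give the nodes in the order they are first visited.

Visit 5
5 → 8
8 → 1
1 → 3
3 → 9
9 → 12
12 → 6
12 → 15
15 → 19
19 → 2
2 → 10
10 → 14
14 → 7
7 → 11
11 → 4
4 → 13
13 → 18
4 → 16
1 → 17

5, 8, 1, 3, 9, 12, 6, 15, 19, 2, 10, 14, 7, 11, 4, 13, 18, 16, 17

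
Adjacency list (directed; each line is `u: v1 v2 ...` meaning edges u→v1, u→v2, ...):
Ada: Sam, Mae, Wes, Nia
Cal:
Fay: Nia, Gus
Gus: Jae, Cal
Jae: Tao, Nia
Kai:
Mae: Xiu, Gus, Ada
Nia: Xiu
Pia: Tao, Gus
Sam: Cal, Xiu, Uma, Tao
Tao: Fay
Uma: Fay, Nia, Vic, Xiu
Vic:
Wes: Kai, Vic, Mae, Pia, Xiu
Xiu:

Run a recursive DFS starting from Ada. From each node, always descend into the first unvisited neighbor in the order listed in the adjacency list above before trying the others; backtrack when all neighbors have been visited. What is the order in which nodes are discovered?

Ada, Sam, Cal, Xiu, Uma, Fay, Nia, Gus, Jae, Tao, Vic, Mae, Wes, Kai, Pia

Visit Ada
Ada → Sam
Sam → Cal
Sam → Xiu
Sam → Uma
Uma → Fay
Fay → Nia
Fay → Gus
Gus → Jae
Jae → Tao
Uma → Vic
Ada → Mae
Ada → Wes
Wes → Kai
Wes → Pia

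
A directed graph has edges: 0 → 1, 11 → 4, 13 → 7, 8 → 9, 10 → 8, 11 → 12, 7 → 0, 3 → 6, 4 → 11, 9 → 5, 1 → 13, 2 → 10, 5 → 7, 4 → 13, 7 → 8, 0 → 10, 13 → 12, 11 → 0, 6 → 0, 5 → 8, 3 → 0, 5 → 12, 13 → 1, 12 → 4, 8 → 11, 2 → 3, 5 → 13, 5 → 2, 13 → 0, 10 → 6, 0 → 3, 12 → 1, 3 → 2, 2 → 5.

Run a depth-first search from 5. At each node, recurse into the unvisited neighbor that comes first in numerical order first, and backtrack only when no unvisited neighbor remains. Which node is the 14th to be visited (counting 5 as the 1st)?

Visit 5
5 → 2
2 → 3
3 → 0
0 → 1
1 → 13
13 → 7
7 → 8
8 → 9
8 → 11
11 → 4
11 → 12
0 → 10
10 → 6

Visit order: 5, 2, 3, 0, 1, 13, 7, 8, 9, 11, 4, 12, 10, 6

6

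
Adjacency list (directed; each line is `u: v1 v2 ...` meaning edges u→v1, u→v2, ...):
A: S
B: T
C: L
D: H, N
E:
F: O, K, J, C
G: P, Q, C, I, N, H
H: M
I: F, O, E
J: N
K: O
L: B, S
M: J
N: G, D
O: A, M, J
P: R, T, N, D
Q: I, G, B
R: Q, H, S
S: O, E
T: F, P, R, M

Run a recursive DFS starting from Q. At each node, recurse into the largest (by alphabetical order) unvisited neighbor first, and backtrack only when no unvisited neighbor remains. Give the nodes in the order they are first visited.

Q → I → O → M → J → N → G → P → T → R → S → E → H → F → K → C → L → B → D → A

Visit Q
Q → I
I → O
O → M
M → J
J → N
N → G
G → P
P → T
T → R
R → S
S → E
R → H
T → F
F → K
F → C
C → L
L → B
P → D
O → A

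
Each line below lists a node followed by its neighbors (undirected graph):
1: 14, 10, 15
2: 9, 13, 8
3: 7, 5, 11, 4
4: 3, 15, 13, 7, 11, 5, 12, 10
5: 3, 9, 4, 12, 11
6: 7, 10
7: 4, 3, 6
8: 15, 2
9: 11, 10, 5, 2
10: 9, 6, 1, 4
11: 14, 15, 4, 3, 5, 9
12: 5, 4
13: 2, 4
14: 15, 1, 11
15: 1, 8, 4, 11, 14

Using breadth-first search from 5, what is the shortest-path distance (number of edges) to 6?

Level 0: 5
Level 1: 3, 4, 9, 11, 12
Level 2: 2, 7, 10, 13, 14, 15
Level 3: 1, 6, 8
6 first appears at level 3.

3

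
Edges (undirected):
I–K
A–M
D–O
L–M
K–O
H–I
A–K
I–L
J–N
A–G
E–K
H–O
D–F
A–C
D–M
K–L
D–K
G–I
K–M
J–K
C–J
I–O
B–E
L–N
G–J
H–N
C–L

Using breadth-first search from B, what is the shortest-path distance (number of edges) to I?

3

Level 0: B
Level 1: E
Level 2: K
Level 3: A, D, I, J, L, M, O
Level 4: C, F, G, H, N
I first appears at level 3.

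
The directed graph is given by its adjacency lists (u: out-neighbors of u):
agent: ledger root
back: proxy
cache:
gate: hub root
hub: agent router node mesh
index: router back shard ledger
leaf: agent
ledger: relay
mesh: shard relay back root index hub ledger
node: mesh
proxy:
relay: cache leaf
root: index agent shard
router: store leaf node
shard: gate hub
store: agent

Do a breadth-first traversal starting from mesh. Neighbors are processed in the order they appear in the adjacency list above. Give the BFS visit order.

Visit mesh; enqueue shard, relay, back, root, index, hub, ledger → queue [shard, relay, back, root, index, hub, ledger]
Visit shard; enqueue gate → queue [relay, back, root, index, hub, ledger, gate]
Visit relay; enqueue cache, leaf → queue [back, root, index, hub, ledger, gate, cache, leaf]
Visit back; enqueue proxy → queue [root, index, hub, ledger, gate, cache, leaf, proxy]
Visit root; enqueue agent → queue [index, hub, ledger, gate, cache, leaf, proxy, agent]
Visit index; enqueue router → queue [hub, ledger, gate, cache, leaf, proxy, agent, router]
Visit hub; enqueue node → queue [ledger, gate, cache, leaf, proxy, agent, router, node]
Visit ledger → queue [gate, cache, leaf, proxy, agent, router, node]
Visit gate → queue [cache, leaf, proxy, agent, router, node]
Visit cache → queue [leaf, proxy, agent, router, node]
Visit leaf → queue [proxy, agent, router, node]
Visit proxy → queue [agent, router, node]
Visit agent → queue [router, node]
Visit router; enqueue store → queue [node, store]
Visit node → queue [store]
Visit store → queue []

mesh -> shard -> relay -> back -> root -> index -> hub -> ledger -> gate -> cache -> leaf -> proxy -> agent -> router -> node -> store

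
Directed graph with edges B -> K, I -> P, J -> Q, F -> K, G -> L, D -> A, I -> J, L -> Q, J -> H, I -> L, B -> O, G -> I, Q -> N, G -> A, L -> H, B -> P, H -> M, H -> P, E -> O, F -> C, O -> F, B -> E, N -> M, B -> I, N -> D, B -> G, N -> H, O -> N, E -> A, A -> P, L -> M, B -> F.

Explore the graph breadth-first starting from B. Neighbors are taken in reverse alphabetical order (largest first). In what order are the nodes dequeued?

B → P → O → K → I → G → F → E → N → L → J → A → C → M → H → D → Q

Visit B; enqueue P, O, K, I, G, F, E → queue [P, O, K, I, G, F, E]
Visit P → queue [O, K, I, G, F, E]
Visit O; enqueue N → queue [K, I, G, F, E, N]
Visit K → queue [I, G, F, E, N]
Visit I; enqueue L, J → queue [G, F, E, N, L, J]
Visit G; enqueue A → queue [F, E, N, L, J, A]
Visit F; enqueue C → queue [E, N, L, J, A, C]
Visit E → queue [N, L, J, A, C]
Visit N; enqueue M, H, D → queue [L, J, A, C, M, H, D]
Visit L; enqueue Q → queue [J, A, C, M, H, D, Q]
Visit J → queue [A, C, M, H, D, Q]
Visit A → queue [C, M, H, D, Q]
Visit C → queue [M, H, D, Q]
Visit M → queue [H, D, Q]
Visit H → queue [D, Q]
Visit D → queue [Q]
Visit Q → queue []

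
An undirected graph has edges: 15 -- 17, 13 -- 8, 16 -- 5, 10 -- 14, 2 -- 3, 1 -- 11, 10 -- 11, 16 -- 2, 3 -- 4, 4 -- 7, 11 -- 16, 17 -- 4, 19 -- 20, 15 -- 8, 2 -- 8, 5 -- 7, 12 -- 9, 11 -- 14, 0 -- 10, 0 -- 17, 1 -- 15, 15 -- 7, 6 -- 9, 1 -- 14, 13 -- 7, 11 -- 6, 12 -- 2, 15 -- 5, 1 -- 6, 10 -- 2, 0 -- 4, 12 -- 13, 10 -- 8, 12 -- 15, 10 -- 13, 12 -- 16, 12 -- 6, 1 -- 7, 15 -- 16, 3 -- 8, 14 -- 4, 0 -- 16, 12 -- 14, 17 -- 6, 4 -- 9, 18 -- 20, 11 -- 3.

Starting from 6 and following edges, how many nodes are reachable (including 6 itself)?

BFS from 6 visits: 6, 1, 9, 11, 12, 17, 7, 14, 15, 4, 3, 10, 16, 2, 13, 0, 5, 8
Reachable nodes: 18 of 21 total.

18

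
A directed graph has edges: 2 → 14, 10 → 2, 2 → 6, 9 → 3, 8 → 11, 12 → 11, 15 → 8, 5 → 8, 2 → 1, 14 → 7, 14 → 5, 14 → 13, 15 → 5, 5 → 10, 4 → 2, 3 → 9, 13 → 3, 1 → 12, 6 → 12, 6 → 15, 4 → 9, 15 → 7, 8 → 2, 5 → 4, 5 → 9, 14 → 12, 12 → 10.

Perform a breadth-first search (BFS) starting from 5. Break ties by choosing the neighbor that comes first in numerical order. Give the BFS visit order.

5, 4, 8, 9, 10, 2, 11, 3, 1, 6, 14, 12, 15, 7, 13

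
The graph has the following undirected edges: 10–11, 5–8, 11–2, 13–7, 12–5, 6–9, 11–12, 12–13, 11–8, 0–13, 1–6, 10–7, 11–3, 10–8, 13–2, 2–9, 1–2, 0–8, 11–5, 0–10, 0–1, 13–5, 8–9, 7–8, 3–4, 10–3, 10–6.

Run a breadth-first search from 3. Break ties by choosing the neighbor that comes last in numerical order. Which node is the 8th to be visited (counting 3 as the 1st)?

2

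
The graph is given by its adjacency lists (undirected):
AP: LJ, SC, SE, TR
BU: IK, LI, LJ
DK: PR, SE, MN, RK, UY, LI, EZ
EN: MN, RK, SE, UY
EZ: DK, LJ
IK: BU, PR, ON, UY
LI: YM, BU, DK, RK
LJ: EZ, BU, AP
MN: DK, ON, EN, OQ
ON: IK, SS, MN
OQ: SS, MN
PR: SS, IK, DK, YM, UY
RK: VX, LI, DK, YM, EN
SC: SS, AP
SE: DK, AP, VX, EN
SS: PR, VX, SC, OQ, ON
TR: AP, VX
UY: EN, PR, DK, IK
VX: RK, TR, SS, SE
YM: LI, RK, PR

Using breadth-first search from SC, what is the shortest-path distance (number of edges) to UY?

3

Level 0: SC
Level 1: AP, SS
Level 2: LJ, ON, OQ, PR, SE, TR, VX
Level 3: BU, DK, EN, EZ, IK, MN, RK, UY, YM
Level 4: LI
UY first appears at level 3.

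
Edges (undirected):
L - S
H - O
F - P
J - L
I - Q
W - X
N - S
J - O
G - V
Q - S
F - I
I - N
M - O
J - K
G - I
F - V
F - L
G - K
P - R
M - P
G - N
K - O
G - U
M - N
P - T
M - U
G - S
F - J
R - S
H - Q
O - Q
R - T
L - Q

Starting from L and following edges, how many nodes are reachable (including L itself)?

BFS from L visits: L, S, Q, J, F, R, N, G, O, I, H, K, V, P, T, M, U
Reachable nodes: 17 of 19 total.

17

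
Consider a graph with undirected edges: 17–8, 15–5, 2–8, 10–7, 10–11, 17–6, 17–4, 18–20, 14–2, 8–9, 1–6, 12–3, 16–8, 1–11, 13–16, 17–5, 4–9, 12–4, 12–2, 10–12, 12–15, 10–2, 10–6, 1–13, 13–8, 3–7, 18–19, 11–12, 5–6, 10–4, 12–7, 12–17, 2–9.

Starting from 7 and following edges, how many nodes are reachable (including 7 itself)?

BFS from 7 visits: 7, 3, 10, 12, 2, 4, 6, 11, 15, 17, 8, 9, 14, 1, 5, 13, 16
Reachable nodes: 17 of 20 total.

17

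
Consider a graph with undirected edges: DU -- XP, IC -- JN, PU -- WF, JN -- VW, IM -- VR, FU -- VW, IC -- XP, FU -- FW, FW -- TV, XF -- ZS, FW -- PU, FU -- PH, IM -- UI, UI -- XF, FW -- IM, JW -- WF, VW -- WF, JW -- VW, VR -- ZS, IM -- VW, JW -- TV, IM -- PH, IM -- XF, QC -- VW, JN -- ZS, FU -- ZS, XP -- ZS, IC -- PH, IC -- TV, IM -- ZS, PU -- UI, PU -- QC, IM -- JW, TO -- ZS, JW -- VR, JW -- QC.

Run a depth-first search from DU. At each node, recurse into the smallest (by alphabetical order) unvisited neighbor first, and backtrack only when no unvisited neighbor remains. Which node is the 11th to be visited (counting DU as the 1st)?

PU

Visit DU
DU → XP
XP → IC
IC → JN
JN → VW
VW → FU
FU → FW
FW → IM
IM → JW
JW → QC
QC → PU
PU → UI
UI → XF
XF → ZS
ZS → TO
ZS → VR
PU → WF
JW → TV
IM → PH

Visit order: DU, XP, IC, JN, VW, FU, FW, IM, JW, QC, PU, UI, XF, ZS, TO, VR, WF, TV, PH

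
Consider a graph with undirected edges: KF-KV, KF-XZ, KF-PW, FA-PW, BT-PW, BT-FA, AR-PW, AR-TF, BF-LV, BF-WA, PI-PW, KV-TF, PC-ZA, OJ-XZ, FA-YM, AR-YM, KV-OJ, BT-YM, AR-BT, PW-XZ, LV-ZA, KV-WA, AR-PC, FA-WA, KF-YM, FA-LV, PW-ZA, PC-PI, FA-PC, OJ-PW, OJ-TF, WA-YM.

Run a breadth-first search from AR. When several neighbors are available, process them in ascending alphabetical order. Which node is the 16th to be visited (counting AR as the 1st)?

Visit AR; enqueue BT, PC, PW, TF, YM → queue [BT, PC, PW, TF, YM]
Visit BT; enqueue FA → queue [PC, PW, TF, YM, FA]
Visit PC; enqueue PI, ZA → queue [PW, TF, YM, FA, PI, ZA]
Visit PW; enqueue KF, OJ, XZ → queue [TF, YM, FA, PI, ZA, KF, OJ, XZ]
Visit TF; enqueue KV → queue [YM, FA, PI, ZA, KF, OJ, XZ, KV]
Visit YM; enqueue WA → queue [FA, PI, ZA, KF, OJ, XZ, KV, WA]
Visit FA; enqueue LV → queue [PI, ZA, KF, OJ, XZ, KV, WA, LV]
Visit PI → queue [ZA, KF, OJ, XZ, KV, WA, LV]
Visit ZA → queue [KF, OJ, XZ, KV, WA, LV]
Visit KF → queue [OJ, XZ, KV, WA, LV]
Visit OJ → queue [XZ, KV, WA, LV]
Visit XZ → queue [KV, WA, LV]
Visit KV → queue [WA, LV]
Visit WA; enqueue BF → queue [LV, BF]
Visit LV → queue [BF]
Visit BF → queue []

Visit order: AR, BT, PC, PW, TF, YM, FA, PI, ZA, KF, OJ, XZ, KV, WA, LV, BF

BF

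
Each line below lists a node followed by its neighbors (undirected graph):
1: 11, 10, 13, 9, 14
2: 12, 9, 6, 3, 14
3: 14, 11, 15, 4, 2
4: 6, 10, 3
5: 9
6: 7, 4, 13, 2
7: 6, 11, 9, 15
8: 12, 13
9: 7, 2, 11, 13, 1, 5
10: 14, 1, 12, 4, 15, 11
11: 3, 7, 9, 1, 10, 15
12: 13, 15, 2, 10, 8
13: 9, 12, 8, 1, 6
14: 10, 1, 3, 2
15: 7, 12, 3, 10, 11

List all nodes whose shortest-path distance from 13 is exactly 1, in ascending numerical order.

Level 0: 13
Level 1: 1, 6, 8, 9, 12
Level 2: 2, 4, 5, 7, 10, 11, 14, 15
Level 3: 3

1, 6, 8, 9, 12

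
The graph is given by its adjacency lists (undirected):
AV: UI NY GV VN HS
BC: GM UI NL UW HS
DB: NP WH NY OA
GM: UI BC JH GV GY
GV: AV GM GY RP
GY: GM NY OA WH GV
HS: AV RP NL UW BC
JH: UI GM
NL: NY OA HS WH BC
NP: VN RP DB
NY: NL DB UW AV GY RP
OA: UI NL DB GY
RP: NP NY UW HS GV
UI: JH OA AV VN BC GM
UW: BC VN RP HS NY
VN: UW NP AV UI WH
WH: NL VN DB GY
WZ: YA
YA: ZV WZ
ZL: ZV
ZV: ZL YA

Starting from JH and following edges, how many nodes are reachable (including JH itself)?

17

BFS from JH visits: JH, UI, GM, VN, OA, BC, AV, GY, GV, WH, UW, NP, NL, DB, HS, NY, RP
Reachable nodes: 17 of 21 total.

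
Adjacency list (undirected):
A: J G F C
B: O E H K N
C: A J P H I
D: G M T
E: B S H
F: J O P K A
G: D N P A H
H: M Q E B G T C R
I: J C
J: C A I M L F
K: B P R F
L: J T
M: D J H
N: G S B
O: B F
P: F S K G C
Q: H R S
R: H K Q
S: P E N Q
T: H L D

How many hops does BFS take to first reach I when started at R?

3

Level 0: R
Level 1: H, K, Q
Level 2: B, C, E, F, G, M, P, S, T
Level 3: A, D, I, J, L, N, O
I first appears at level 3.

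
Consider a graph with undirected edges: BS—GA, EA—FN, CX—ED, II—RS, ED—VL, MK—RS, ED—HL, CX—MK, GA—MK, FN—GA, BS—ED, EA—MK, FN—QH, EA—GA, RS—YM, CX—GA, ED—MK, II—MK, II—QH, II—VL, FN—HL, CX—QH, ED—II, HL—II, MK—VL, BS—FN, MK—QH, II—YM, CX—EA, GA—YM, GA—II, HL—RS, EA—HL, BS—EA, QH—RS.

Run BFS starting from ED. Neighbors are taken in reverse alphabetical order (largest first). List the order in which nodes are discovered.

Visit ED; enqueue VL, MK, II, HL, CX, BS → queue [VL, MK, II, HL, CX, BS]
Visit VL → queue [MK, II, HL, CX, BS]
Visit MK; enqueue RS, QH, GA, EA → queue [II, HL, CX, BS, RS, QH, GA, EA]
Visit II; enqueue YM → queue [HL, CX, BS, RS, QH, GA, EA, YM]
Visit HL; enqueue FN → queue [CX, BS, RS, QH, GA, EA, YM, FN]
Visit CX → queue [BS, RS, QH, GA, EA, YM, FN]
Visit BS → queue [RS, QH, GA, EA, YM, FN]
Visit RS → queue [QH, GA, EA, YM, FN]
Visit QH → queue [GA, EA, YM, FN]
Visit GA → queue [EA, YM, FN]
Visit EA → queue [YM, FN]
Visit YM → queue [FN]
Visit FN → queue []

ED -> VL -> MK -> II -> HL -> CX -> BS -> RS -> QH -> GA -> EA -> YM -> FN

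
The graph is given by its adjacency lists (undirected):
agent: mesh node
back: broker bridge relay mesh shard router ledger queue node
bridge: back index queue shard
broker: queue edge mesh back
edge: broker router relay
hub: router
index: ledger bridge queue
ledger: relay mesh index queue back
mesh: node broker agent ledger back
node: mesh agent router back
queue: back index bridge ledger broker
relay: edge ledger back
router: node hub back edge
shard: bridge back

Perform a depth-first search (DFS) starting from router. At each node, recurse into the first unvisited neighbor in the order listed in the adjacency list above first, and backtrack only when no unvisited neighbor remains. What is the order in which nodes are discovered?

Visit router
router → node
node → mesh
mesh → broker
broker → queue
queue → back
back → bridge
bridge → index
index → ledger
ledger → relay
relay → edge
bridge → shard
mesh → agent
router → hub

router node mesh broker queue back bridge index ledger relay edge shard agent hub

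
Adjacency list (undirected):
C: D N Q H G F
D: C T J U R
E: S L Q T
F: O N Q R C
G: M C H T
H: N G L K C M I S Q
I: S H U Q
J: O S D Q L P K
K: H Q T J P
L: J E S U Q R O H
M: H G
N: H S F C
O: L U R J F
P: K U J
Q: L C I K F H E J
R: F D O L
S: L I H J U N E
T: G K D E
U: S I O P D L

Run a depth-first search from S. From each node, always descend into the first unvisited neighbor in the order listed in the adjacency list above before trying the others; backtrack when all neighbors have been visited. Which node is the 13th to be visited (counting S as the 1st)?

Visit S
S → L
L → J
J → O
O → U
U → I
I → H
H → N
N → F
F → Q
Q → C
C → D
D → T
T → G
G → M
T → K
K → P
T → E
D → R

Visit order: S, L, J, O, U, I, H, N, F, Q, C, D, T, G, M, K, P, E, R

T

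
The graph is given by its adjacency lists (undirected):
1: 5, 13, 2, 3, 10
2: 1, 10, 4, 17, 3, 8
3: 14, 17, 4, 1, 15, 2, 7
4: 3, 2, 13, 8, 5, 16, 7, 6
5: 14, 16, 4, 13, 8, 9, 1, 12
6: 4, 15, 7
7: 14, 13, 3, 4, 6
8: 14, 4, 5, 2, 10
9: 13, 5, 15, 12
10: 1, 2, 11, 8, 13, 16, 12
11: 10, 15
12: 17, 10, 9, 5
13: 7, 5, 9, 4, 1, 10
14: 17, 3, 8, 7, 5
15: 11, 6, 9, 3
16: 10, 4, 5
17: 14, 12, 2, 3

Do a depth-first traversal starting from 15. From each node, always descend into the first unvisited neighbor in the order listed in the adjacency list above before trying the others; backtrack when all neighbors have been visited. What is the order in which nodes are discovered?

Visit 15
15 → 11
11 → 10
10 → 1
1 → 5
5 → 14
14 → 17
17 → 12
12 → 9
9 → 13
13 → 7
7 → 3
3 → 4
4 → 2
2 → 8
4 → 16
4 → 6

15 -> 11 -> 10 -> 1 -> 5 -> 14 -> 17 -> 12 -> 9 -> 13 -> 7 -> 3 -> 4 -> 2 -> 8 -> 16 -> 6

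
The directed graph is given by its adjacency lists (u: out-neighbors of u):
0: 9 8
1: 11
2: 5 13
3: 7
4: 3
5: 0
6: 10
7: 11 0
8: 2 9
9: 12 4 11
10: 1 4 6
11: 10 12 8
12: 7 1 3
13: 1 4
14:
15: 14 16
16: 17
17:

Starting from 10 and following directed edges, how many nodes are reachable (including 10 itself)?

14

BFS from 10 visits: 10, 6, 4, 1, 3, 11, 7, 12, 8, 0, 9, 2, 13, 5
Reachable nodes: 14 of 18 total.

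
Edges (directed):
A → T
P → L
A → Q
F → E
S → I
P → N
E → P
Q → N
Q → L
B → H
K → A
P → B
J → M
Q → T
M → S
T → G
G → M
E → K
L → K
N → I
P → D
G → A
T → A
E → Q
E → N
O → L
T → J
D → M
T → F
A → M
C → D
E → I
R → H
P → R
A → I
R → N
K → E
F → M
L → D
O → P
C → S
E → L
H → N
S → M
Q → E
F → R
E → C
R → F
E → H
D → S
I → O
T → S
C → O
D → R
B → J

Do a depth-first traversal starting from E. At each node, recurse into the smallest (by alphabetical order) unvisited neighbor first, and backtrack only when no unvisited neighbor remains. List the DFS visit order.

Visit E
E → C
C → D
D → M
M → S
S → I
I → O
O → L
L → K
K → A
A → Q
Q → N
Q → T
T → F
F → R
R → H
T → G
T → J
O → P
P → B

E → C → D → M → S → I → O → L → K → A → Q → N → T → F → R → H → G → J → P → B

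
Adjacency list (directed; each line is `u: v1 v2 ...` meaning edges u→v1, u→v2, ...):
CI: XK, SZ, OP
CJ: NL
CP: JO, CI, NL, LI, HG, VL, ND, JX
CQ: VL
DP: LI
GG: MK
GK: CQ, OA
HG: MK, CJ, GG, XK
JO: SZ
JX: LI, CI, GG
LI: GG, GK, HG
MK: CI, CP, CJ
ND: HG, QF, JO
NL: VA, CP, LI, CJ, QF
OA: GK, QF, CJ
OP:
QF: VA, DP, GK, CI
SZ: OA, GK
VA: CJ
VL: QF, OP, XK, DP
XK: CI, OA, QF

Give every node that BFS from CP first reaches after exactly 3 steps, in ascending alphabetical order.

Level 0: CP
Level 1: CI, HG, JO, JX, LI, ND, NL, VL
Level 2: CJ, DP, GG, GK, MK, OP, QF, SZ, VA, XK
Level 3: CQ, OA

CQ, OA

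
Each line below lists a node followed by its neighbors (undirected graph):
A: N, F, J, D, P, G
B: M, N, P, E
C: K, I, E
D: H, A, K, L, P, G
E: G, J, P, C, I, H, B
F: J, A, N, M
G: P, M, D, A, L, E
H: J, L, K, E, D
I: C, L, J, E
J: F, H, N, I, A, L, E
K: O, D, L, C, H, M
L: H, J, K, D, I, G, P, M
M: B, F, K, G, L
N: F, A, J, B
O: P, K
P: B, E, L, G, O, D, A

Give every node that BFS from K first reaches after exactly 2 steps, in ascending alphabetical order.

Level 0: K
Level 1: C, D, H, L, M, O
Level 2: A, B, E, F, G, I, J, P
Level 3: N

A, B, E, F, G, I, J, P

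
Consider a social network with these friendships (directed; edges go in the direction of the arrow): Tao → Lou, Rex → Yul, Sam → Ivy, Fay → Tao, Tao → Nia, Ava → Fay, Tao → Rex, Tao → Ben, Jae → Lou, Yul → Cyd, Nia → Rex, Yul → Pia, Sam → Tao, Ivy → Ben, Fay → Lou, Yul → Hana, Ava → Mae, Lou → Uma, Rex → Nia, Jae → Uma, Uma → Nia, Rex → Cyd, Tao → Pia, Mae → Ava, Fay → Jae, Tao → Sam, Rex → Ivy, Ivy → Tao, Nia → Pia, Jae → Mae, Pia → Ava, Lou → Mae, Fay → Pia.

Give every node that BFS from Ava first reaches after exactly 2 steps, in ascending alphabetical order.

Level 0: Ava
Level 1: Fay, Mae
Level 2: Jae, Lou, Pia, Tao
Level 3: Ben, Nia, Rex, Sam, Uma
Level 4: Cyd, Ivy, Yul
Level 5: Hana

Jae, Lou, Pia, Tao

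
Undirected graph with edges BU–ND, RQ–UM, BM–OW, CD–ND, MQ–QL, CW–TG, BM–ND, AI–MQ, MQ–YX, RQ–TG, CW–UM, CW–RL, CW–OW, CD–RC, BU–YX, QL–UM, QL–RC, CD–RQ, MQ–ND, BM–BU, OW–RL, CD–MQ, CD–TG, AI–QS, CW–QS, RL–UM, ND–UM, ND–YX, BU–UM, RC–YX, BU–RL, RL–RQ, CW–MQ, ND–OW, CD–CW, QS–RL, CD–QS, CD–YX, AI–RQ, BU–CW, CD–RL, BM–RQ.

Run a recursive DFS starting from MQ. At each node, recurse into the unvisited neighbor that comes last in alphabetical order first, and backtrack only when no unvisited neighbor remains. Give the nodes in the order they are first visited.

Visit MQ
MQ → YX
YX → RC
RC → QL
QL → UM
UM → RQ
RQ → TG
TG → CW
CW → RL
RL → QS
QS → CD
CD → ND
ND → OW
OW → BM
BM → BU
QS → AI

MQ, YX, RC, QL, UM, RQ, TG, CW, RL, QS, CD, ND, OW, BM, BU, AI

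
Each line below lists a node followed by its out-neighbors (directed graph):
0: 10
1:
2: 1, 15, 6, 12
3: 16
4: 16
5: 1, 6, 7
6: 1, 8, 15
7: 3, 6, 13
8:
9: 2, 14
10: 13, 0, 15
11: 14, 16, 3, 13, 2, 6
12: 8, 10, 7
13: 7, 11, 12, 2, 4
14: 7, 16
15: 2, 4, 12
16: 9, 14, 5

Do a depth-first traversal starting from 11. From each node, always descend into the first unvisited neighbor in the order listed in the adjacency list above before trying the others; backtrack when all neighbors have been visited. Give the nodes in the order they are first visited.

11, 14, 7, 3, 16, 9, 2, 1, 15, 4, 12, 8, 10, 13, 0, 6, 5

Visit 11
11 → 14
14 → 7
7 → 3
3 → 16
16 → 9
9 → 2
2 → 1
2 → 15
15 → 4
15 → 12
12 → 8
12 → 10
10 → 13
10 → 0
2 → 6
16 → 5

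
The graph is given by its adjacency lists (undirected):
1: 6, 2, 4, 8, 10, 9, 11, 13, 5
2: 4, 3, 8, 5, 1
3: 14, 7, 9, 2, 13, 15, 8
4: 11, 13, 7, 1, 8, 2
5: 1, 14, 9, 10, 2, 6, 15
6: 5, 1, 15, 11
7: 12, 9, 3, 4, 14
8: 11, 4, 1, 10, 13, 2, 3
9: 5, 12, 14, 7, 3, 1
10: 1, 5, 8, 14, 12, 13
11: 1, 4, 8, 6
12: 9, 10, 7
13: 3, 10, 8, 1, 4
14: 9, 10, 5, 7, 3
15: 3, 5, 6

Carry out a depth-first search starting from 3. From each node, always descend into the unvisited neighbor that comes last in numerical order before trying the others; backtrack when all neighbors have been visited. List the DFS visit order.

3 15 6 11 8 13 10 14 9 12 7 4 2 5 1

Visit 3
3 → 15
15 → 6
6 → 11
11 → 8
8 → 13
13 → 10
10 → 14
14 → 9
9 → 12
12 → 7
7 → 4
4 → 2
2 → 5
5 → 1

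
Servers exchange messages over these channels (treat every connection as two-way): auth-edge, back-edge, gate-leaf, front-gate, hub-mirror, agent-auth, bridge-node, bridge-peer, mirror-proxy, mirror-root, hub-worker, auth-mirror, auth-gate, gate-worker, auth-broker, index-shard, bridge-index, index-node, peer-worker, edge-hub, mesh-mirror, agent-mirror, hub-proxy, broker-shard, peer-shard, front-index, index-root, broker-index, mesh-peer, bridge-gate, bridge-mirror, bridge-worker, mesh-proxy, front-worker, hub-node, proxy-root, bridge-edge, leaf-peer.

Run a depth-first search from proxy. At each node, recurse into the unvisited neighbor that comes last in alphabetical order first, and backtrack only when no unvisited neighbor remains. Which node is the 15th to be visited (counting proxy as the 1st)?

front

Visit proxy
proxy → root
root → mirror
mirror → mesh
mesh → peer
peer → worker
worker → hub
hub → node
node → index
index → shard
shard → broker
broker → auth
auth → gate
gate → leaf
gate → front
gate → bridge
bridge → edge
edge → back
auth → agent

Visit order: proxy, root, mirror, mesh, peer, worker, hub, node, index, shard, broker, auth, gate, leaf, front, bridge, edge, back, agent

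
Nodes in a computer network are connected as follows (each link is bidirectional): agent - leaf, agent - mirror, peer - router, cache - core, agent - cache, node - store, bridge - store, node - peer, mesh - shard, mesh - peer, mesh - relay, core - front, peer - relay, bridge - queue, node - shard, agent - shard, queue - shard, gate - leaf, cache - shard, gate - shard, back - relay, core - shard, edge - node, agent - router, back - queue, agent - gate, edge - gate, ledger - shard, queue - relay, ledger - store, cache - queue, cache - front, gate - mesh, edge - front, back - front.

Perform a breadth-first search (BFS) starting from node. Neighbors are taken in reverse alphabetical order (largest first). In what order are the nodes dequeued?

node store shard peer edge ledger bridge queue mesh gate core cache agent router relay front back leaf mirror

Visit node; enqueue store, shard, peer, edge → queue [store, shard, peer, edge]
Visit store; enqueue ledger, bridge → queue [shard, peer, edge, ledger, bridge]
Visit shard; enqueue queue, mesh, gate, core, cache, agent → queue [peer, edge, ledger, bridge, queue, mesh, gate, core, cache, agent]
Visit peer; enqueue router, relay → queue [edge, ledger, bridge, queue, mesh, gate, core, cache, agent, router, relay]
Visit edge; enqueue front → queue [ledger, bridge, queue, mesh, gate, core, cache, agent, router, relay, front]
Visit ledger → queue [bridge, queue, mesh, gate, core, cache, agent, router, relay, front]
Visit bridge → queue [queue, mesh, gate, core, cache, agent, router, relay, front]
Visit queue; enqueue back → queue [mesh, gate, core, cache, agent, router, relay, front, back]
Visit mesh → queue [gate, core, cache, agent, router, relay, front, back]
Visit gate; enqueue leaf → queue [core, cache, agent, router, relay, front, back, leaf]
Visit core → queue [cache, agent, router, relay, front, back, leaf]
Visit cache → queue [agent, router, relay, front, back, leaf]
Visit agent; enqueue mirror → queue [router, relay, front, back, leaf, mirror]
Visit router → queue [relay, front, back, leaf, mirror]
Visit relay → queue [front, back, leaf, mirror]
Visit front → queue [back, leaf, mirror]
Visit back → queue [leaf, mirror]
Visit leaf → queue [mirror]
Visit mirror → queue []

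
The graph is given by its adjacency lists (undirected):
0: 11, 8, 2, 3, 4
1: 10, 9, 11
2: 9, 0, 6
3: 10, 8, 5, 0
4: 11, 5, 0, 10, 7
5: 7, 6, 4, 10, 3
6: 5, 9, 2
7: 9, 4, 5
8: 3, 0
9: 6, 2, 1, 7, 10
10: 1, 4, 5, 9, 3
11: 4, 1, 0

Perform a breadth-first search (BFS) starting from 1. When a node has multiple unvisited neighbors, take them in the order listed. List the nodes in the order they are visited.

Visit 1; enqueue 10, 9, 11 → queue [10, 9, 11]
Visit 10; enqueue 4, 5, 3 → queue [9, 11, 4, 5, 3]
Visit 9; enqueue 6, 2, 7 → queue [11, 4, 5, 3, 6, 2, 7]
Visit 11; enqueue 0 → queue [4, 5, 3, 6, 2, 7, 0]
Visit 4 → queue [5, 3, 6, 2, 7, 0]
Visit 5 → queue [3, 6, 2, 7, 0]
Visit 3; enqueue 8 → queue [6, 2, 7, 0, 8]
Visit 6 → queue [2, 7, 0, 8]
Visit 2 → queue [7, 0, 8]
Visit 7 → queue [0, 8]
Visit 0 → queue [8]
Visit 8 → queue []

1, 10, 9, 11, 4, 5, 3, 6, 2, 7, 0, 8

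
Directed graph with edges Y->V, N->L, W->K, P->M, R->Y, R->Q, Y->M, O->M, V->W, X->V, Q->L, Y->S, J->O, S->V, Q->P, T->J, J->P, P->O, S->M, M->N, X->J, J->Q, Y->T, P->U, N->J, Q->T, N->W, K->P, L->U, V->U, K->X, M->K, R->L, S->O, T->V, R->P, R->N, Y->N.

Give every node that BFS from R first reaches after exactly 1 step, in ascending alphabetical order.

Level 0: R
Level 1: L, N, P, Q, Y
Level 2: J, M, O, S, T, U, V, W
Level 3: K
Level 4: X

L, N, P, Q, Y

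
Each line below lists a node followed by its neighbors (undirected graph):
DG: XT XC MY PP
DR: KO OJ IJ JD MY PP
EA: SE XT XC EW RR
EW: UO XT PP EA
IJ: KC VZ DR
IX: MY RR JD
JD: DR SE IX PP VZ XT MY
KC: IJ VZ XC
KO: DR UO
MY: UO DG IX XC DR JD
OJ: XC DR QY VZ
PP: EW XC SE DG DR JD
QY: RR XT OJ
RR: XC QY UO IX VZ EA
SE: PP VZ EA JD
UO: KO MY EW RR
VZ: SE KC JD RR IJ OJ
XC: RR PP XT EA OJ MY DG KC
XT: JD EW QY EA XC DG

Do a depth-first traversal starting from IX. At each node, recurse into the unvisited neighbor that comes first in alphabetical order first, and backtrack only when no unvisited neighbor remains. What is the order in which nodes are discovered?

Visit IX
IX → JD
JD → DR
DR → IJ
IJ → KC
KC → VZ
VZ → OJ
OJ → QY
QY → RR
RR → EA
EA → EW
EW → PP
PP → DG
DG → MY
MY → UO
UO → KO
MY → XC
XC → XT
PP → SE

IX -> JD -> DR -> IJ -> KC -> VZ -> OJ -> QY -> RR -> EA -> EW -> PP -> DG -> MY -> UO -> KO -> XC -> XT -> SE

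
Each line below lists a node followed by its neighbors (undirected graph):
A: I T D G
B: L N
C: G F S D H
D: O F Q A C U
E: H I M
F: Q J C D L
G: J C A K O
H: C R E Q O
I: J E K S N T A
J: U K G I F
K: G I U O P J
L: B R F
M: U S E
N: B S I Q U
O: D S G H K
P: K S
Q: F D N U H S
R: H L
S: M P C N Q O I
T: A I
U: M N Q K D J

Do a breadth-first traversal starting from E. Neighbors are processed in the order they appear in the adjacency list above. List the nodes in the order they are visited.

E -> H -> I -> M -> C -> R -> Q -> O -> J -> K -> S -> N -> T -> A -> U -> G -> F -> D -> L -> P -> B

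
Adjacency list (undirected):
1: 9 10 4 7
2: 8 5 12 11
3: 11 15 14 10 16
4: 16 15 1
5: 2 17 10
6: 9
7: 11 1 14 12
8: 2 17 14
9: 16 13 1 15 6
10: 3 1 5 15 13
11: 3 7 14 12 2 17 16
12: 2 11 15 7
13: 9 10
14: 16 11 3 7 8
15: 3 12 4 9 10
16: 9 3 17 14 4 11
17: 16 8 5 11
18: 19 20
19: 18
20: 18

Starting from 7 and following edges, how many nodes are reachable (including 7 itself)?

BFS from 7 visits: 7, 14, 12, 11, 1, 16, 8, 3, 15, 2, 17, 10, 9, 4, 5, 13, 6
Reachable nodes: 17 of 20 total.

17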